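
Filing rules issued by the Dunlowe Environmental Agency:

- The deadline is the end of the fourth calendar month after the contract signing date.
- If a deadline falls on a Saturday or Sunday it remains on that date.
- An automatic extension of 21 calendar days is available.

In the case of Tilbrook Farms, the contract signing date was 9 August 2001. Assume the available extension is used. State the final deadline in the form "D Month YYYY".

21 January 2002

4 months after 9 August 2001 falls in December 2001; the last day of that month is 31 December 2001.
No adjustment is made for weekends or holidays, so 31 December 2001 stands.
The 21-calendar-day extension moves the deadline from 31 December 2001 to 21 January 2002.
21 January 2002 is a Monday; no weekend or holiday adjustment applies.
The final due date is 21 January 2002.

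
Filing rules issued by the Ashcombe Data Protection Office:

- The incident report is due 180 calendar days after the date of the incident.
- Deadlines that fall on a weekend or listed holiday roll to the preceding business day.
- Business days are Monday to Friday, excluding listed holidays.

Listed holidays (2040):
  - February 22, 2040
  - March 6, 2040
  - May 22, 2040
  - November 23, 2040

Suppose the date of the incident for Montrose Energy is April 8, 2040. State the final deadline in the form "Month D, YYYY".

October 5, 2040

Adding 180 calendar days to April 8, 2040 gives October 5, 2040.
October 5, 2040 is a Friday and not a listed holiday, so it stands.
Deadline: October 5, 2040.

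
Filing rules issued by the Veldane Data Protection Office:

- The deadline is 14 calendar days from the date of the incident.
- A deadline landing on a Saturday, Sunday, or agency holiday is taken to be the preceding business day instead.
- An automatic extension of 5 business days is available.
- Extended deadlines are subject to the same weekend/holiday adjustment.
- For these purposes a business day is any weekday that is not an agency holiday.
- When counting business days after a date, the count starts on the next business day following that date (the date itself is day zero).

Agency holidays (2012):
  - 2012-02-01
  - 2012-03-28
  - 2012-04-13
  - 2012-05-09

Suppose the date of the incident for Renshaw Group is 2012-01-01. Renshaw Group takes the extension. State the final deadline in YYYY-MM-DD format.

14 calendar days after 2012-01-01 is 2012-01-15.
2012-01-15 is a Sunday, so it moves to the preceding business day, 2012-01-13 (Friday).
Counting 5 further business days from 2012-01-13 reaches 2012-01-20.
2012-01-20 is a Friday and not a listed holiday, so it stands.
The final due date is 2012-01-20.

2012-01-20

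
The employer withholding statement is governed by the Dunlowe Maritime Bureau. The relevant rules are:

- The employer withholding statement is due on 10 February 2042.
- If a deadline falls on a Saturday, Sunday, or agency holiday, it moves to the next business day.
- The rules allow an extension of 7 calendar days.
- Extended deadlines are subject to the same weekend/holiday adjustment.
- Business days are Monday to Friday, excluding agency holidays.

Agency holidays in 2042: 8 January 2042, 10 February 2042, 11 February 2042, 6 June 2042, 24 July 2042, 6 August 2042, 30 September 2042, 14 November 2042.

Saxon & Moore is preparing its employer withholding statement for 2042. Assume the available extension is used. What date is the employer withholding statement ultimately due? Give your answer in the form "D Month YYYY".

The stated deadline is 10 February 2042.
10 February 2042 is a listed holiday; the next business day is 12 February 2042 (Wednesday).
Add the 7 calendar-day extension to 12 February 2042: 19 February 2042.
19 February 2042 falls on a Wednesday, which is a business day, so no adjustment is needed.
The final due date is 19 February 2042.

19 February 2042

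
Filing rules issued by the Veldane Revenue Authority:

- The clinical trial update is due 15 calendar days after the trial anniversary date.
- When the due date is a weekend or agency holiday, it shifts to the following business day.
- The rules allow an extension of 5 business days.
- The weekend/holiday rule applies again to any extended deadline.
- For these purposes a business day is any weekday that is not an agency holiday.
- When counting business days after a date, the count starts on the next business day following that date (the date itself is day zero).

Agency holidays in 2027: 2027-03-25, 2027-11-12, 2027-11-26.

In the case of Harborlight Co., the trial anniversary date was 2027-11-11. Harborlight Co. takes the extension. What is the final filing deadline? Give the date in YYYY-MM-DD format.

2027-12-06

From 2027-11-11, 15 calendar days later is 2027-11-26.
Because 2027-11-26 is a listed holiday, the deadline becomes 2027-11-29 (Monday).
The 5-business-day extension runs from 2027-11-29 to 2027-12-06.
Since 2027-12-06 is a Monday and not a holiday, the date is unchanged.
The final due date is 2027-12-06.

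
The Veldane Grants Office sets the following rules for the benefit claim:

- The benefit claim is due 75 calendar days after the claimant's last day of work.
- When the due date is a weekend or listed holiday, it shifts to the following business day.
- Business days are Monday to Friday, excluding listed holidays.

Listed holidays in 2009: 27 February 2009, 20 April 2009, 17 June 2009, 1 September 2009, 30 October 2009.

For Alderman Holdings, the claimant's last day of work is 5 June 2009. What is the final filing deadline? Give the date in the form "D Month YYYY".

19 August 2009

From 5 June 2009, 75 calendar days later is 19 August 2009.
19 August 2009 (Wednesday) is already a business day.
Final deadline: 19 August 2009.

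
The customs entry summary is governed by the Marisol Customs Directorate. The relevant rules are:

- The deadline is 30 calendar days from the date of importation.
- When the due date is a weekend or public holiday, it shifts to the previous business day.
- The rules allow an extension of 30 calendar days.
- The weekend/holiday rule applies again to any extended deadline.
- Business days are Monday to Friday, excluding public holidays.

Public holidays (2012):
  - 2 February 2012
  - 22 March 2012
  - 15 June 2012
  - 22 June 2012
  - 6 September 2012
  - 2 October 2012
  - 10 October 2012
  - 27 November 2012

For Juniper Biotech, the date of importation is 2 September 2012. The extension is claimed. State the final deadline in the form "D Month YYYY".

From 2 September 2012, 30 calendar days later is 2 October 2012.
2 October 2012 falls on a listed holiday. Rolling to the preceding business day gives 1 October 2012, a Monday.
Applying the 30-calendar-day extension: 1 October 2012 + 30 days = 31 October 2012.
31 October 2012 is a Wednesday and not a listed holiday, so it stands.
Final deadline: 31 October 2012.

31 October 2012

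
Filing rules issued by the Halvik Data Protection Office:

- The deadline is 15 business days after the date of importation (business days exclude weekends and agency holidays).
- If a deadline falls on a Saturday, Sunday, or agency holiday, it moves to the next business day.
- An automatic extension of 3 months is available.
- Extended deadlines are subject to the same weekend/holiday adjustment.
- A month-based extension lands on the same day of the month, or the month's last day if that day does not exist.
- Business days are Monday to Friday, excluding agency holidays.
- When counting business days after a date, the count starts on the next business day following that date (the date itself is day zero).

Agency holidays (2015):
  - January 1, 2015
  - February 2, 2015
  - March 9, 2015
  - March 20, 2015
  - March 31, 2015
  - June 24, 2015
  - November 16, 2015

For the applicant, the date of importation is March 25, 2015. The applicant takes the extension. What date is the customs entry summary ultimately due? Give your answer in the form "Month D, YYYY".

July 16, 2015

Counting 15 business days after March 25, 2015 (skipping weekends and listed holidays) reaches April 16, 2015.
April 16, 2015 is a Thursday and not a listed holiday, so it stands.
Applying the 3 months extension: 3 months after April 16, 2015 is July 16, 2015.
July 16, 2015 is a Thursday and not a listed holiday, so it stands.
So the filing is due July 16, 2015.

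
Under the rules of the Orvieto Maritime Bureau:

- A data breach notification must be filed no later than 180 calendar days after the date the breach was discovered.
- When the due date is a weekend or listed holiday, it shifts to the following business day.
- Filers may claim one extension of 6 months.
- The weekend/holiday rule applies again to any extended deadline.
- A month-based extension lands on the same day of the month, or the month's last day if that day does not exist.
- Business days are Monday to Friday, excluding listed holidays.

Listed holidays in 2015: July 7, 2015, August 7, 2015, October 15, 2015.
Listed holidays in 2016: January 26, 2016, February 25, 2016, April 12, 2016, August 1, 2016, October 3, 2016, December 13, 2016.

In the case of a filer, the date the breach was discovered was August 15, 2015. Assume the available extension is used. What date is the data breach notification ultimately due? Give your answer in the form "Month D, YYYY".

August 11, 2016

Adding 180 calendar days to August 15, 2015 gives February 11, 2016.
Since February 11, 2016 is a Thursday and not a holiday, the date is unchanged.
The 6 months extension carries February 11, 2016 to August 11, 2016.
August 11, 2016 is a Thursday and not a listed holiday, so it stands.
Deadline: August 11, 2016.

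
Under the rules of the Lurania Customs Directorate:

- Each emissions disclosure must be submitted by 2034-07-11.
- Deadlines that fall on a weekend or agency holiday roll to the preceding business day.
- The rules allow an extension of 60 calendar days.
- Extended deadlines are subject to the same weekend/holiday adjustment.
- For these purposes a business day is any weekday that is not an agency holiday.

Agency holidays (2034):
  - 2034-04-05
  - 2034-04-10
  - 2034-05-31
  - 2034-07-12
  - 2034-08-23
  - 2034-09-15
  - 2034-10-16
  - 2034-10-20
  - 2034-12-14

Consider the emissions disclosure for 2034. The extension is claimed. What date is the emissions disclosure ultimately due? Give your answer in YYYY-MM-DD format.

2034-09-08

The stated deadline is 2034-07-11.
2034-07-11 falls on a Tuesday, which is a business day, so no adjustment is needed.
Add the 60 calendar-day extension to 2034-07-11: 2034-09-09.
2034-09-09 is a Saturday, so it moves to the preceding business day, 2034-09-08 (Friday).
Deadline: 2034-09-08.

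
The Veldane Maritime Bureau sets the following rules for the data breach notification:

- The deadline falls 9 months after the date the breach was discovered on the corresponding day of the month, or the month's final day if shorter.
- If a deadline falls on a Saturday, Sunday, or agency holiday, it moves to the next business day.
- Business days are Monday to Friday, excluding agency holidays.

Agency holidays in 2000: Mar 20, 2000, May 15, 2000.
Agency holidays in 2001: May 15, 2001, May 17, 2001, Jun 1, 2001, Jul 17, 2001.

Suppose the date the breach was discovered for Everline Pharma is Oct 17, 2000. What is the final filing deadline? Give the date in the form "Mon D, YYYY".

Jul 18, 2001

Moving 9 months forward from Oct 17, 2000 on the corresponding day gives Jul 17, 2001.
Jul 17, 2001 falls on a listed holiday. Rolling to the next business day gives Jul 18, 2001, a Wednesday.
Deadline: Jul 18, 2001.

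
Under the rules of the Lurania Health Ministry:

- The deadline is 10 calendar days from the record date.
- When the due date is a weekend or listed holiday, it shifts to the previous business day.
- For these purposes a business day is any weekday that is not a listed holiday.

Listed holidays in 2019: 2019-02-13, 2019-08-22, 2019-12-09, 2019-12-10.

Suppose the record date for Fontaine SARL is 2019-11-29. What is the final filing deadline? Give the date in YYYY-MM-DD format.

Trigger date 2019-11-29 + 10 calendar days = 2019-12-09.
Because 2019-12-09 is a listed holiday, the deadline becomes 2019-12-06 (Friday).
Final deadline: 2019-12-06.

2019-12-06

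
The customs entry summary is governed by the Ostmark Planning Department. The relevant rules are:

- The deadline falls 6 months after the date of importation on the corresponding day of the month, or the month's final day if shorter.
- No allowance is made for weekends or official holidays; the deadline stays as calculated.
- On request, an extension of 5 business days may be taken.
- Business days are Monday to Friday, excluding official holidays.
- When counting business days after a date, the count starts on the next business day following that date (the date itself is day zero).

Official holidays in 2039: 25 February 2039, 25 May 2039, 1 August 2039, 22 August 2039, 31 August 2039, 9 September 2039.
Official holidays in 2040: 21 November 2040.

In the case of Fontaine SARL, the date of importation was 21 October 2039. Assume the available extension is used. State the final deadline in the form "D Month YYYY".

Moving 6 months forward from 21 October 2039 on the corresponding day gives 21 April 2040.
No adjustment is made for weekends or holidays, so 21 April 2040 stands.
Counting 5 further business days from 21 April 2040 reaches 27 April 2040.
No adjustment is made for weekends or holidays, so 27 April 2040 stands.
The final due date is 27 April 2040.

27 April 2040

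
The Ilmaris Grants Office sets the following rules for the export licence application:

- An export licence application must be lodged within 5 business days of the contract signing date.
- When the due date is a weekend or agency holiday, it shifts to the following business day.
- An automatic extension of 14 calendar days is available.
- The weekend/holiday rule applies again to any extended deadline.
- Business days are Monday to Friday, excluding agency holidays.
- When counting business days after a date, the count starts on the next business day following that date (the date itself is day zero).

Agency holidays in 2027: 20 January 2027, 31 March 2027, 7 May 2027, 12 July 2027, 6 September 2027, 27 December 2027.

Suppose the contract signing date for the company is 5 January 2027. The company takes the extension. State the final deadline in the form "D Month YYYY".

Counting 5 business days after 5 January 2027 (skipping weekends and listed holidays) reaches 12 January 2027.
12 January 2027 is a Tuesday and not a listed holiday, so it stands.
Add the 14 calendar-day extension to 12 January 2027: 26 January 2027.
26 January 2027 falls on a Tuesday, which is a business day, so no adjustment is needed.
So the filing is due 26 January 2027.

26 January 2027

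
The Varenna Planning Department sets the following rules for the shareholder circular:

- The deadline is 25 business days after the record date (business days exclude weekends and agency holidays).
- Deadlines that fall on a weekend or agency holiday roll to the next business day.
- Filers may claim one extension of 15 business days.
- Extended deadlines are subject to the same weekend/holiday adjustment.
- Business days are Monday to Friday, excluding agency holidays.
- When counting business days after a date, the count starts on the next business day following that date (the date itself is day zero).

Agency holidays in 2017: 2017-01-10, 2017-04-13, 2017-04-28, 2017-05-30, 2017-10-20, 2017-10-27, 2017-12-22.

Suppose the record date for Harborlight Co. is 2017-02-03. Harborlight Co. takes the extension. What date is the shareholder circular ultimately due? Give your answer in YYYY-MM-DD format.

Starting the day after 2017-02-03 and counting 25 business days lands on 2017-03-10.
2017-03-10 falls on a Friday, which is a business day, so no adjustment is needed.
Applying the 15-business-day extension: 15 business days after 2017-03-10 is 2017-03-31.
Since 2017-03-31 is a Friday and not a holiday, the date is unchanged.
So the filing is due 2017-03-31.

2017-03-31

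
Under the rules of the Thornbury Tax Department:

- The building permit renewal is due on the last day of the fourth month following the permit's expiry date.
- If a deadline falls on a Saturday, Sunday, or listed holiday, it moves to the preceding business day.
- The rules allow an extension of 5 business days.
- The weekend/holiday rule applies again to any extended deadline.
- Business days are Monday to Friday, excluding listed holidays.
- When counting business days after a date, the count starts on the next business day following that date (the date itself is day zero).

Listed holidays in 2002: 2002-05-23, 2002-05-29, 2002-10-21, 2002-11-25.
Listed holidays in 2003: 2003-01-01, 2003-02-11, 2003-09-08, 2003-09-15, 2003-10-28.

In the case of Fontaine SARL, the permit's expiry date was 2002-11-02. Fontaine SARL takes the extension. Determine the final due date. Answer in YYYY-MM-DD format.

4 months after 2002-11-02 is March 2003; that month ends on 2003-03-31.
2003-03-31 is a Monday and not a listed holiday, so it stands.
Applying the 5-business-day extension: 5 business days after 2003-03-31 is 2003-04-07.
2003-04-07 is a Monday and not a listed holiday, so it stands.
Deadline: 2003-04-07.

2003-04-07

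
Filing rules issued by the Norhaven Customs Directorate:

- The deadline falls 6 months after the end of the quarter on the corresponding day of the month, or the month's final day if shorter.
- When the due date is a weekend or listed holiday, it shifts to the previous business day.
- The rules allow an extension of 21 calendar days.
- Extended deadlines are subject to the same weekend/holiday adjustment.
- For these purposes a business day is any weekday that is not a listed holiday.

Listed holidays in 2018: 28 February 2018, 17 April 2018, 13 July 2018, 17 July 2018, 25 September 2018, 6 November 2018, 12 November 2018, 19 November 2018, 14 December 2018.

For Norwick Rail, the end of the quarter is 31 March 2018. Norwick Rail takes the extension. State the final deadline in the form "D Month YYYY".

6 months after 31 March 2018, on the same day of the month, is 30 September 2018 (day 31 does not exist in September, so the month's last day is used).
30 September 2018 falls on a Sunday. Rolling to the preceding business day gives 28 September 2018, a Friday.
The 21-calendar-day extension moves the deadline from 28 September 2018 to 19 October 2018.
19 October 2018 is a Friday and not a listed holiday, so it stands.
Final deadline: 19 October 2018.

19 October 2018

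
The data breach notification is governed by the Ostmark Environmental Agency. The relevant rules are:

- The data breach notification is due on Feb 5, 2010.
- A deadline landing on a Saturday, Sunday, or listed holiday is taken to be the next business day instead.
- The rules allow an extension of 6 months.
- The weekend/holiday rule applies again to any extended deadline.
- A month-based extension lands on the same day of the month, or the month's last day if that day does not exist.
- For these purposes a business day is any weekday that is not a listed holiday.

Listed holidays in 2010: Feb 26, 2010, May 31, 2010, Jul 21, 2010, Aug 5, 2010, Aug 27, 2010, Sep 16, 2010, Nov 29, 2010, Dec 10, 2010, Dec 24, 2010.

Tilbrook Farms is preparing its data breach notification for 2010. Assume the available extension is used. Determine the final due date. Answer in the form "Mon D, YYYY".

The statutory due date is Feb 5, 2010.
Feb 5, 2010 (Friday) is already a business day.
The 6 months extension carries Feb 5, 2010 to Aug 5, 2010.
Aug 5, 2010 falls on a listed holiday. Rolling to the next business day gives Aug 6, 2010, a Friday.
The final due date is Aug 6, 2010.

Aug 6, 2010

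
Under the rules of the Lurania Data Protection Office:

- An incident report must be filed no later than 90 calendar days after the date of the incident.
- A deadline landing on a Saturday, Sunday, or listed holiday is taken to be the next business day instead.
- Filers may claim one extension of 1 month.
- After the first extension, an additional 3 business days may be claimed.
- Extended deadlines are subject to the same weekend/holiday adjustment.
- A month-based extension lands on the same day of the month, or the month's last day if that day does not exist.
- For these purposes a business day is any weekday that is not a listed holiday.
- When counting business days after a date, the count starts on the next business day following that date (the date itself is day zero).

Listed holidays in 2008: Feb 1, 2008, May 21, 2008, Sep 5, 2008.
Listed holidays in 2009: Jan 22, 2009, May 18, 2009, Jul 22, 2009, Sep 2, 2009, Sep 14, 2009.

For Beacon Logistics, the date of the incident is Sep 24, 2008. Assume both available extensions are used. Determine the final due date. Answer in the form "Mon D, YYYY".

90 calendar days after Sep 24, 2008 is Dec 23, 2008.
Dec 23, 2008 is a Tuesday and not a listed holiday, so it stands.
Applying the 1 month extension: 1 month after Dec 23, 2008 is Jan 23, 2009.
Jan 23, 2009 (Friday) is already a business day.
The 3-business-day extension runs from Jan 23, 2009 to Jan 28, 2009.
Jan 28, 2009 (Wednesday) is already a business day.
So the filing is due Jan 28, 2009.

Jan 28, 2009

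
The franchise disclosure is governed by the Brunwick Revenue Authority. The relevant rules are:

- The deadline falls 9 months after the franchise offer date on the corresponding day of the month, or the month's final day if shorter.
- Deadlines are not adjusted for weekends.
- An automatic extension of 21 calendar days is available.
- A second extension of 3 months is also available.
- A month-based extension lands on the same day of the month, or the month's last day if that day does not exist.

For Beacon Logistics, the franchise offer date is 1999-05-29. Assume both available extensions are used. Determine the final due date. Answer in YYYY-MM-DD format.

9 months from 1999-05-29 is 2000-02-29.
2000-02-29 falls on a Tuesday. The rules make no weekend/holiday allowance, so it remains 2000-02-29.
With the 21-day extension, 2000-02-29 becomes 2000-03-21.
No adjustment is made for weekends or holidays, so 2000-03-21 stands.
The 3 months extension carries 2000-03-21 to 2000-06-21.
No adjustment is made for weekends or holidays, so 2000-06-21 stands.
So the filing is due 2000-06-21.

2000-06-21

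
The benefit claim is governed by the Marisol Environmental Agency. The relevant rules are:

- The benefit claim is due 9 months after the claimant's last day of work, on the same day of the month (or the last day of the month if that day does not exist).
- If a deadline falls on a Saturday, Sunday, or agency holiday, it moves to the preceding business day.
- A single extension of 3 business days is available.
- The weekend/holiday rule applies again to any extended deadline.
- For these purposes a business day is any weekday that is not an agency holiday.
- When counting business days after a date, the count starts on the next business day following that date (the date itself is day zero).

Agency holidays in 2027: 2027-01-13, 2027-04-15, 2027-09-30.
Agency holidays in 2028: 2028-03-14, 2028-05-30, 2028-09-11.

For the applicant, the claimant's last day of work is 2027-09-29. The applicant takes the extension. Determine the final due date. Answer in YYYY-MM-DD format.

2028-07-04

Moving 9 months forward from 2027-09-29 on the corresponding day gives 2028-06-29.
2028-06-29 falls on a Thursday, which is a business day, so no adjustment is needed.
Applying the 3-business-day extension: 3 business days after 2028-06-29 is 2028-07-04.
2028-07-04 is a Tuesday and not a listed holiday, so it stands.
So the filing is due 2028-07-04.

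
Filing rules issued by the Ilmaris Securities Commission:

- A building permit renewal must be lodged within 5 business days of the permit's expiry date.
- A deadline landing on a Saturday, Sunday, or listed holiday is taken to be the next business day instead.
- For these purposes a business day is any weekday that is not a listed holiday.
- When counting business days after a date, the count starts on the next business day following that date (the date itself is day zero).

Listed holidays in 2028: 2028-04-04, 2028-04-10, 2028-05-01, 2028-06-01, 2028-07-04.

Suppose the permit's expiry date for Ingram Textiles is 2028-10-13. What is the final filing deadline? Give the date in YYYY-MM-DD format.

2028-10-20

5 business days after 2028-10-13, excluding weekends and holidays, is 2028-10-20.
2028-10-20 (Friday) is already a business day.
The final due date is 2028-10-20.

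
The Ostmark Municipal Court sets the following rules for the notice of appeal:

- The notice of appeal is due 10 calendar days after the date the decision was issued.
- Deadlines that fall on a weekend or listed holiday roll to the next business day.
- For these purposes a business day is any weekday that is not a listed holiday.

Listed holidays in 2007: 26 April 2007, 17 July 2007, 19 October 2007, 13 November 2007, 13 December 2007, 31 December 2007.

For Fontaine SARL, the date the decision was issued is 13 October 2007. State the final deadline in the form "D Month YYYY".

23 October 2007

Trigger date 13 October 2007 + 10 calendar days = 23 October 2007.
23 October 2007 (Tuesday) is already a business day.
Deadline: 23 October 2007.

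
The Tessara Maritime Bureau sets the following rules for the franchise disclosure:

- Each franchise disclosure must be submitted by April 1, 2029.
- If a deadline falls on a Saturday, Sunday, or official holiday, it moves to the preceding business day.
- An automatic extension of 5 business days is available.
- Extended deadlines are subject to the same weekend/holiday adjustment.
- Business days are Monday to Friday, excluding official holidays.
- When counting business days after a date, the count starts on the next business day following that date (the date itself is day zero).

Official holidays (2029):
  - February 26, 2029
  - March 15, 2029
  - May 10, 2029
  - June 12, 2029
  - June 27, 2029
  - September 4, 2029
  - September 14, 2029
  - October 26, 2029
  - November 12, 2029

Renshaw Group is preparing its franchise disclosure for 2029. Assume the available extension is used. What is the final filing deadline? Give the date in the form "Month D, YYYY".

April 6, 2029

The statutory due date is April 1, 2029.
Because April 1, 2029 is a Sunday, the deadline becomes March 30, 2029 (Friday).
Counting 5 further business days from March 30, 2029 reaches April 6, 2029.
April 6, 2029 falls on a Friday, which is a business day, so no adjustment is needed.
Final deadline: April 6, 2029.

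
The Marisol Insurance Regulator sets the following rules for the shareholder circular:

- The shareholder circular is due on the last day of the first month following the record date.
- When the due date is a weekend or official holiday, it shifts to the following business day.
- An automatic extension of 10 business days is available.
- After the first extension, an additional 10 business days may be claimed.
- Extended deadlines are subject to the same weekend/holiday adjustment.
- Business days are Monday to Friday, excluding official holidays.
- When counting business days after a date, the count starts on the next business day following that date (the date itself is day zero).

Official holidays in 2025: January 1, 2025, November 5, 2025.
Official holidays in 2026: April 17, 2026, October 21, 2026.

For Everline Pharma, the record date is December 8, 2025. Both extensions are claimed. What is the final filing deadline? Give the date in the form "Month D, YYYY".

March 2, 2026

1 month after December 8, 2025 falls in January 2026; the last day of that month is January 31, 2026.
January 31, 2026 falls on a Saturday. Rolling to the next business day gives February 2, 2026, a Monday.
The 10-business-day extension runs from February 2, 2026 to February 16, 2026.
February 16, 2026 (Monday) is already a business day.
The 10-business-day extension runs from February 16, 2026 to March 2, 2026.
March 2, 2026 falls on a Monday, which is a business day, so no adjustment is needed.
The final due date is March 2, 2026.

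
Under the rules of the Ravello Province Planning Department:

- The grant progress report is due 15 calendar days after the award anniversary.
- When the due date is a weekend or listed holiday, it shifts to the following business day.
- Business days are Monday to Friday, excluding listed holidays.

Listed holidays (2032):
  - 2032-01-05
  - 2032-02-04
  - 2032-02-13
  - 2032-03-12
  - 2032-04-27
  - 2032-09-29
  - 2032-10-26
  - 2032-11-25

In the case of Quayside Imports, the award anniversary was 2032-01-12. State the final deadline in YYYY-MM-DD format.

2032-01-27

From 2032-01-12, 15 calendar days later is 2032-01-27.
Since 2032-01-27 is a Tuesday and not a holiday, the date is unchanged.
The final due date is 2032-01-27.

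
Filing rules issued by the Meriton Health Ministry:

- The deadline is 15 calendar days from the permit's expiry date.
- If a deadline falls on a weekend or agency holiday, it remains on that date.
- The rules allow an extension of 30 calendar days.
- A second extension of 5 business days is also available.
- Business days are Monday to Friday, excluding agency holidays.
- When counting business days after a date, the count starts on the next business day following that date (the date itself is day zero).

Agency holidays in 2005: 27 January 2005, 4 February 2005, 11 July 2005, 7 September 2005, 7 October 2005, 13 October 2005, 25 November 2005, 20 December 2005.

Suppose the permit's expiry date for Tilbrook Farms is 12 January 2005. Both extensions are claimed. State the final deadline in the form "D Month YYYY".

Adding 15 calendar days to 12 January 2005 gives 27 January 2005.
No adjustment is made for weekends or holidays, so 27 January 2005 stands.
Add the 30 calendar-day extension to 27 January 2005: 26 February 2005.
No adjustment is made for weekends or holidays, so 26 February 2005 stands.
Applying the 5-business-day extension: 5 business days after 26 February 2005 is 4 March 2005.
4 March 2005 falls on a Friday. The rules make no weekend/holiday allowance, so it remains 4 March 2005.
Final deadline: 4 March 2005.

4 March 2005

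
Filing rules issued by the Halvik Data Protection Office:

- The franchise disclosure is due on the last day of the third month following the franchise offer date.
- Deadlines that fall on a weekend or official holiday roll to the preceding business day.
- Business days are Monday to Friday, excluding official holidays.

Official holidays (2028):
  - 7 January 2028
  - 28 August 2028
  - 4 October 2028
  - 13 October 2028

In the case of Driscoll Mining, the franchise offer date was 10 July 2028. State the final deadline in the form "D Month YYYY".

3 months after 10 July 2028 is October 2028; that month ends on 31 October 2028.
Since 31 October 2028 is a Tuesday and not a holiday, the date is unchanged.
The final due date is 31 October 2028.

31 October 2028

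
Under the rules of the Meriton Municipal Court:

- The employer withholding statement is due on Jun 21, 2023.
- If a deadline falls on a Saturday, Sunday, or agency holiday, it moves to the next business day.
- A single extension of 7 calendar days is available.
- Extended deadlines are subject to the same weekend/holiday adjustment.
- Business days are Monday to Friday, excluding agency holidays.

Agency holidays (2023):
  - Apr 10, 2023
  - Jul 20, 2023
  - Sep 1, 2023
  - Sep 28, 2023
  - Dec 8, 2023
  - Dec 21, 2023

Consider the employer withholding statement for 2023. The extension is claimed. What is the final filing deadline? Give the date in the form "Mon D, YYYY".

The stated deadline is Jun 21, 2023.
Jun 21, 2023 is a Wednesday and not a listed holiday, so it stands.
Add the 7 calendar-day extension to Jun 21, 2023: Jun 28, 2023.
Jun 28, 2023 (Wednesday) is already a business day.
Final deadline: Jun 28, 2023.

Jun 28, 2023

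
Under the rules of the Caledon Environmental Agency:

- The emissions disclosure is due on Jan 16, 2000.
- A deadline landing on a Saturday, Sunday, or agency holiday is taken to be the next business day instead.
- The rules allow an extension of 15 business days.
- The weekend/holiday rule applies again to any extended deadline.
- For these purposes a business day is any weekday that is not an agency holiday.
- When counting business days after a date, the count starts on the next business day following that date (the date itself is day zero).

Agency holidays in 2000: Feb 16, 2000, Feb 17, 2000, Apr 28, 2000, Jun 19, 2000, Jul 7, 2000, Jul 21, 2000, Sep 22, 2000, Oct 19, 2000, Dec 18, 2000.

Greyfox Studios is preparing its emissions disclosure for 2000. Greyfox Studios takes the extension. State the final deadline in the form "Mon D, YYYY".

Start from the fixed due date, Jan 16, 2000.
Jan 16, 2000 falls on a Sunday. Rolling to the next business day gives Jan 17, 2000, a Monday.
Applying the 15-business-day extension: 15 business days after Jan 17, 2000 is Feb 7, 2000.
Feb 7, 2000 falls on a Monday, which is a business day, so no adjustment is needed.
So the filing is due Feb 7, 2000.

Feb 7, 2000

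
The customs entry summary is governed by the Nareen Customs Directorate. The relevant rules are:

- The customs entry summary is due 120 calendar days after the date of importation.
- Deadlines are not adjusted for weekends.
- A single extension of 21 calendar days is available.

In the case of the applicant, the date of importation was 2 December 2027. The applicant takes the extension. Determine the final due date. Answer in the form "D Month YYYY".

Adding 120 calendar days to 2 December 2027 gives 31 March 2028.
31 March 2028 is a Friday; no weekend or holiday adjustment applies.
With the 21-day extension, 31 March 2028 becomes 21 April 2028.
21 April 2028 falls on a Friday. The rules make no weekend/holiday allowance, so it remains 21 April 2028.
Final deadline: 21 April 2028.

21 April 2028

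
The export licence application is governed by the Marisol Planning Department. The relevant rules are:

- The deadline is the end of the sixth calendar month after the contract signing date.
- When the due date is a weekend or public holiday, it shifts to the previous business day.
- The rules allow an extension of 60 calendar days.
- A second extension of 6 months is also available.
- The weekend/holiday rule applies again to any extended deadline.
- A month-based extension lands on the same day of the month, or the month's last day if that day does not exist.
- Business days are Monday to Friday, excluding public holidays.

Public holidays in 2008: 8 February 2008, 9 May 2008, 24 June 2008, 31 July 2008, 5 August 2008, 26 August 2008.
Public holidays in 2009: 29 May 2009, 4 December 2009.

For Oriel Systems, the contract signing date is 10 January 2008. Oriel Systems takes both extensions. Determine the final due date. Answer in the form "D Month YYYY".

26 March 2009

6 months after 10 January 2008 is July 2008; that month ends on 31 July 2008.
31 July 2008 is a listed holiday, so it moves to the preceding business day, 30 July 2008 (Wednesday).
Add the 60 calendar-day extension to 30 July 2008: 28 September 2008.
28 September 2008 falls on a Sunday. Rolling to the preceding business day gives 26 September 2008, a Friday.
Add 6 months to 26 September 2008: 26 March 2009.
26 March 2009 falls on a Thursday, which is a business day, so no adjustment is needed.
Deadline: 26 March 2009.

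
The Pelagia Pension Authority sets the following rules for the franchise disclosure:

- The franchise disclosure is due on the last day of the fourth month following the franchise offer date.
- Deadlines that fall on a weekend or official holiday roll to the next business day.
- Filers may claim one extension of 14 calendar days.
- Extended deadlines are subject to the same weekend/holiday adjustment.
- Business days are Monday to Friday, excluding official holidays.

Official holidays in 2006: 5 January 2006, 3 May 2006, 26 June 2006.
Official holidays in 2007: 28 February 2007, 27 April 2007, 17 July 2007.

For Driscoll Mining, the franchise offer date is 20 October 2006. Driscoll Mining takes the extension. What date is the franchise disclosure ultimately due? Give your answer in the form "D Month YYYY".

4 months after 20 October 2006 falls in February 2007; the last day of that month is 28 February 2007.
28 February 2007 is a listed holiday; the next business day is 1 March 2007 (Thursday).
Applying the 14-calendar-day extension: 1 March 2007 + 14 days = 15 March 2007.
15 March 2007 (Thursday) is already a business day.
The final due date is 15 March 2007.

15 March 2007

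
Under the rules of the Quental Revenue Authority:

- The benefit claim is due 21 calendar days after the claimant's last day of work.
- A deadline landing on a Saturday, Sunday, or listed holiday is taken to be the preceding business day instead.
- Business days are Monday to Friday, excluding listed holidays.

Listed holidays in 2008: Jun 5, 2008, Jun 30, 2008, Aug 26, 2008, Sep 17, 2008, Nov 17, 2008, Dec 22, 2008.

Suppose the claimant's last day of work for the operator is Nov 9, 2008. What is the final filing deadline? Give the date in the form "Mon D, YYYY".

Nov 28, 2008

From Nov 9, 2008, 21 calendar days later is Nov 30, 2008.
Nov 30, 2008 is a Sunday, so it moves to the preceding business day, Nov 28, 2008 (Friday).
The final due date is Nov 28, 2008.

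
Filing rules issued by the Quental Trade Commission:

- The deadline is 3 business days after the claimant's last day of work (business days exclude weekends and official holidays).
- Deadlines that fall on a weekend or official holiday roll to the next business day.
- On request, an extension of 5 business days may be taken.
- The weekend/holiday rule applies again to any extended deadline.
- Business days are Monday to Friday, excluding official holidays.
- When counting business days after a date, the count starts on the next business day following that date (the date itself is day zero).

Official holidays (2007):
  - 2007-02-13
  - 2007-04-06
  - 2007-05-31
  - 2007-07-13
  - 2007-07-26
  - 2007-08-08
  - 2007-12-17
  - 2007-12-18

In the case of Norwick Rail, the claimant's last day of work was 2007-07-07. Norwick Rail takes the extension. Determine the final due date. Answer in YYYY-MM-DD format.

3 business days after 2007-07-07, excluding weekends and holidays, is 2007-07-11.
2007-07-11 (Wednesday) is already a business day.
Applying the 5-business-day extension: 5 business days after 2007-07-11 is 2007-07-19.
2007-07-19 is a Thursday and not a listed holiday, so it stands.
Deadline: 2007-07-19.

2007-07-19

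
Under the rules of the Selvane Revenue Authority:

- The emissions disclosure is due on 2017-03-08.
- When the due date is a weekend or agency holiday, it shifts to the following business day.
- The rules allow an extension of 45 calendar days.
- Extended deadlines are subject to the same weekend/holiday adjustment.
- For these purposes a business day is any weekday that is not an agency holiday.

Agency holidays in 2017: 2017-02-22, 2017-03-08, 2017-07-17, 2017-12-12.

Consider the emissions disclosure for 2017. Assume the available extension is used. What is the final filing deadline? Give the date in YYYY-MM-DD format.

2017-04-24

Start from the fixed due date, 2017-03-08.
2017-03-08 is a listed holiday, so it moves to the next business day, 2017-03-09 (Thursday).
Applying the 45-calendar-day extension: 2017-03-09 + 45 days = 2017-04-23.
2017-04-23 is a Sunday, so it moves to the next business day, 2017-04-24 (Monday).
The final due date is 2017-04-24.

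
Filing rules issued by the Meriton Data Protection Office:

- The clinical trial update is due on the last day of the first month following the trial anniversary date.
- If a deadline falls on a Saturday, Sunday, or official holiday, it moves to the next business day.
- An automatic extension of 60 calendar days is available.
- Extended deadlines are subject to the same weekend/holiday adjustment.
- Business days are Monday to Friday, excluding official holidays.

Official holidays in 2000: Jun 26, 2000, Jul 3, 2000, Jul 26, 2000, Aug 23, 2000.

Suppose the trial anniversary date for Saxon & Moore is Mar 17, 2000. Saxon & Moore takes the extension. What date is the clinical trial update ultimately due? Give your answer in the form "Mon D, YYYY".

Jun 30, 2000

The first month after Mar 17, 2000 is April 2000, whose last day is Apr 30, 2000.
Apr 30, 2000 falls on a Sunday. Rolling to the next business day gives May 1, 2000, a Monday.
Applying the 60-calendar-day extension: May 1, 2000 + 60 days = Jun 30, 2000.
Jun 30, 2000 is a Friday and not a listed holiday, so it stands.
Final deadline: Jun 30, 2000.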